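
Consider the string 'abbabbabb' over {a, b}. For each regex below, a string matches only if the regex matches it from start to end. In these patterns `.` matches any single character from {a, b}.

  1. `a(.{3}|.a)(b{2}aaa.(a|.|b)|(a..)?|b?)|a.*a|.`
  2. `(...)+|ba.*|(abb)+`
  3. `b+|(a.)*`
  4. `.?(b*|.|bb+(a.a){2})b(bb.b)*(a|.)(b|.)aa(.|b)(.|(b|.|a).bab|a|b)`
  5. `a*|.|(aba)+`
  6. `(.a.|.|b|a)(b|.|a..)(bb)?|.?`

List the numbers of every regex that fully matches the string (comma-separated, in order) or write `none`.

2

1 → no match
2 → match
3 → no match
4 → no match
5 → no match
6 → no match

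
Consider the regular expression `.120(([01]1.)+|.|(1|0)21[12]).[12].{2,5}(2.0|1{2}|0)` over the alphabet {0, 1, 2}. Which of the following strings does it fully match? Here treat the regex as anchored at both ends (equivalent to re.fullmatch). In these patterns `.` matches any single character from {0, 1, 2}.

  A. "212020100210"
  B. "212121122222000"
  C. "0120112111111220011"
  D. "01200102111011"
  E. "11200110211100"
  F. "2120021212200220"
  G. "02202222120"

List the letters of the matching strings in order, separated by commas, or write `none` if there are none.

A, C, D, E, F

A → match
B → no match
C → match
D → match
E → match
F → match
G → no match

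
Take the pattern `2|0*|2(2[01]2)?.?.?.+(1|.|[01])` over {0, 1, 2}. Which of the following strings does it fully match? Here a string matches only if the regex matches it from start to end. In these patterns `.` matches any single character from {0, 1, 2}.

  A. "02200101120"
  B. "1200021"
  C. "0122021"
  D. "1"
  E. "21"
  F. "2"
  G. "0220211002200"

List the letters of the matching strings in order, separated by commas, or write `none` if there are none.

A → no match
B → no match
C → no match
D → no match
E → no match
F → match
G → no match

F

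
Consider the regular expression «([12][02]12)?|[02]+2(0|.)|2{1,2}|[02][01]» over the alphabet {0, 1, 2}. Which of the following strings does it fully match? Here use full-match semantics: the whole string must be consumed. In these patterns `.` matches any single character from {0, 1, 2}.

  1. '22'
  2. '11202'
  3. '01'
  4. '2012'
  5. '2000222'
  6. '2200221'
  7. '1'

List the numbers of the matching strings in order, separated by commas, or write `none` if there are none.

1 → match
2 → no match
3 → match
4 → match
5 → match
6 → match
7 → no match

1, 3, 4, 5, 6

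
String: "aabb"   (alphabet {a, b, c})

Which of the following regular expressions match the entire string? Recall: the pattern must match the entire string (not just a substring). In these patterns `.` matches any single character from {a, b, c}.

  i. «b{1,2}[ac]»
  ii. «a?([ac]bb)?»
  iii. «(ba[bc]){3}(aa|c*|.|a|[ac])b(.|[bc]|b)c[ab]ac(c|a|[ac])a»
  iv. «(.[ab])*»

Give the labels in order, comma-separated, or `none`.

i → no match — must start with "b"
ii → match
iii → no match — must start with "ba"
iv → match

ii, iv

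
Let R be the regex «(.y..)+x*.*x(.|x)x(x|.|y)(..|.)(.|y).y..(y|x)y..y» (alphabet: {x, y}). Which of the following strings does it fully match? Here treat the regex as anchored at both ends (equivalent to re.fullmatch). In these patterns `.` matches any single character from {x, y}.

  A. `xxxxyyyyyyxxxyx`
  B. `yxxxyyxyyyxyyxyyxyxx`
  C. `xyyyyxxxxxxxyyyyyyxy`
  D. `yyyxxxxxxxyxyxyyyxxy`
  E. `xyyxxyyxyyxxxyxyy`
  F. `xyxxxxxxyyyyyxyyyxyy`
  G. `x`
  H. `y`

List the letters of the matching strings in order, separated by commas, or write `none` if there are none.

C, D, F

A → no match — must end with `y`
B → no match — must end with `y`
C → match
D → match
E → no match
F → match
G → no match — must end with `y`
H → no match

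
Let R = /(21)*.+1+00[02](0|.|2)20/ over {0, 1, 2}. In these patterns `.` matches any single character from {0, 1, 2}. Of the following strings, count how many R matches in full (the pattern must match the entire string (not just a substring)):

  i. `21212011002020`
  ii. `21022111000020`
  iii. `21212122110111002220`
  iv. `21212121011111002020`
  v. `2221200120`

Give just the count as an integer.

i → match
ii → match
iii → match
iv → match
v → no match
Total matched: 4

4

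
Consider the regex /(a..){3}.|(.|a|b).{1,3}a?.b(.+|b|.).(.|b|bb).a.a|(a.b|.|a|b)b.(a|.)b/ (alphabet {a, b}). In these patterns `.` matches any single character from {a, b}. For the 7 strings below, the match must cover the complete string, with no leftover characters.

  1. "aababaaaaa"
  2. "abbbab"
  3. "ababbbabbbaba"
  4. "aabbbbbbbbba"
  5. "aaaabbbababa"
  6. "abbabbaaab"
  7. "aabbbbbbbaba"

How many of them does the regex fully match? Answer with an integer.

5

1 → match
2 → no match
3 → match
4 → no match
5 → match
6 → match
7 → match
Total matched: 5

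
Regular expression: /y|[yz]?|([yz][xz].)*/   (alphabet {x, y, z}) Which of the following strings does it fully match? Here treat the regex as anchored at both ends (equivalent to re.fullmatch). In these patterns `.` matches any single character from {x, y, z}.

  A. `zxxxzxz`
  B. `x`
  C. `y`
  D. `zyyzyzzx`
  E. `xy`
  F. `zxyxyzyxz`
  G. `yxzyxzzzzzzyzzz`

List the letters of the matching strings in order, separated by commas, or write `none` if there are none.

A → no match
B → no match
C → match
D → no match
E → no match
F → no match
G → match

C, G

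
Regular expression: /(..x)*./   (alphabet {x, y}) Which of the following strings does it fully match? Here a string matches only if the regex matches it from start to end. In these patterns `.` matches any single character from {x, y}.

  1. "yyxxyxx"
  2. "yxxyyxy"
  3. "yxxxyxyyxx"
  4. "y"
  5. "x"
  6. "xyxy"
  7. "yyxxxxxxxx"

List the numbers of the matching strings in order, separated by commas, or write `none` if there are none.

1, 2, 3, 4, 5, 6, 7

1 → match
2 → match
3 → match
4 → match
5 → match
6 → match
7 → match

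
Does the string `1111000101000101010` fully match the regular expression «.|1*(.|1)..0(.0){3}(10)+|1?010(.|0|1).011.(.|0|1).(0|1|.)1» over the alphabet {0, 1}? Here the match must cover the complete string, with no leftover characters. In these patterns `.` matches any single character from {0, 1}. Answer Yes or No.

Yes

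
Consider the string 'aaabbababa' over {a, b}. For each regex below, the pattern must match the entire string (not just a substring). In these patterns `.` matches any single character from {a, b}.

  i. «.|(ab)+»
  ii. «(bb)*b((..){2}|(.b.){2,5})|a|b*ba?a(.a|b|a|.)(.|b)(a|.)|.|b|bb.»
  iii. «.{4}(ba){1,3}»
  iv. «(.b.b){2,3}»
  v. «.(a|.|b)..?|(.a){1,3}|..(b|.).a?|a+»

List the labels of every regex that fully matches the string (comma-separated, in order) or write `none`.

iii

i → no match
ii → no match
iii → match
iv → no match — must end with 'b'
v → no match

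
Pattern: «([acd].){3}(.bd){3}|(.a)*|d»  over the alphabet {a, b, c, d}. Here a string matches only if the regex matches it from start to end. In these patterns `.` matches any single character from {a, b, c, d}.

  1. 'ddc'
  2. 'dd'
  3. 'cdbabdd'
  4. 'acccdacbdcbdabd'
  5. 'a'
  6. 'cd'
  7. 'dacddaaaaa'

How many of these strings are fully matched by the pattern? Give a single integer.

1 → no match
2 → no match
3 → no match
4 → match
5 → no match
6 → no match
7 → no match
Total matched: 1

1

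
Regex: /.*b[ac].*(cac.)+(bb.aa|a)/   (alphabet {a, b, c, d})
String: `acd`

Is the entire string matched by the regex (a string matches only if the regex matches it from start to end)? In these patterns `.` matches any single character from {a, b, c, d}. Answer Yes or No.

No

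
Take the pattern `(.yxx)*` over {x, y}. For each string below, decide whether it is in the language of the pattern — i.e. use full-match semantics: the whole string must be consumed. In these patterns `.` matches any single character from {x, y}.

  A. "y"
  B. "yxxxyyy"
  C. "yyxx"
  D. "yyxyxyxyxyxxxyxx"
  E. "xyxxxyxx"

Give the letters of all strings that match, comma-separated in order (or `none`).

C, E

A → no match
B → no match
C → match
D → no match
E → match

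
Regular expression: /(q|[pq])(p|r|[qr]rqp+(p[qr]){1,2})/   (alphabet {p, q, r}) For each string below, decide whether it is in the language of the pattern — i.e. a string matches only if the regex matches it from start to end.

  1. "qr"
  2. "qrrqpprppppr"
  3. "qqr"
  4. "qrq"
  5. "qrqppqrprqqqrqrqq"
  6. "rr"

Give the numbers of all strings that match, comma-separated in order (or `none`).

1 → match
2 → no match
3 → no match
4 → no match
5 → no match
6 → no match

1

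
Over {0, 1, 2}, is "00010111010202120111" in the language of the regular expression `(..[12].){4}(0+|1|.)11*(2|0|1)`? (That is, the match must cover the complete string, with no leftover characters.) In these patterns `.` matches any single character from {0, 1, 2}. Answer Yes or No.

No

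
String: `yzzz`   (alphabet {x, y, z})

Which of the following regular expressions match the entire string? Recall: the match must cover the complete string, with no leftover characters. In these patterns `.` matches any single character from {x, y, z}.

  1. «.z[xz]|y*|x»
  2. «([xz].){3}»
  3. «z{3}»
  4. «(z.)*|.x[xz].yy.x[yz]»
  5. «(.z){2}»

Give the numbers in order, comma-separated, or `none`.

5

1 → no match
2 → no match
3 → no match — must start with `z`
4 → no match
5 → match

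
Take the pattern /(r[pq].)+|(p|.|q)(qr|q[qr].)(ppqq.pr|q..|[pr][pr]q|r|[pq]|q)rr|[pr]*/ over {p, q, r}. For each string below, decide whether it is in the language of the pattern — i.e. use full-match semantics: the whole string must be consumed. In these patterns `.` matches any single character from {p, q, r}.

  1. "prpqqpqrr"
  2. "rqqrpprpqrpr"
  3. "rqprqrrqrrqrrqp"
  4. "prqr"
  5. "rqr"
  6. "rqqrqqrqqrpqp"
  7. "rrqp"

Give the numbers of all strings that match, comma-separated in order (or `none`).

1 → no match
2 → match
3 → match
4 → no match
5 → match
6 → no match
7 → no match

2, 3, 5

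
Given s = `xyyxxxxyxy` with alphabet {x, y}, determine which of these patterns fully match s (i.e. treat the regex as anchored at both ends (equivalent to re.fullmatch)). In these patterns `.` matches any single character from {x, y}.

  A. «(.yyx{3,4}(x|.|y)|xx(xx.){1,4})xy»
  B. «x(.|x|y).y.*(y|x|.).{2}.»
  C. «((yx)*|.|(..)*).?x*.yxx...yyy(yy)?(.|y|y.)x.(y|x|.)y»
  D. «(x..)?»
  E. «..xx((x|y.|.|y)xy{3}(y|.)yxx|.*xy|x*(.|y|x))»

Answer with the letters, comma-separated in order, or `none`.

A → match
B → no match
C → no match
D → no match
E → no match

A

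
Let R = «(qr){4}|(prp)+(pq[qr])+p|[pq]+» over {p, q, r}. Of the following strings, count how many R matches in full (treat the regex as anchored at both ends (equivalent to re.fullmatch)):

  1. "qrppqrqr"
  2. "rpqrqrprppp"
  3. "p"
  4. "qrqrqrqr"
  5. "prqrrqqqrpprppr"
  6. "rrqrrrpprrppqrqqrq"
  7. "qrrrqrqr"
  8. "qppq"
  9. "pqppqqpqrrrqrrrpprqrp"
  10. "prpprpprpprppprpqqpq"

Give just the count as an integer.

3

1 → no match
2 → no match
3 → match
4 → match
5 → no match
6 → no match
7 → no match
8 → match
9 → no match
10 → no match
Total matched: 3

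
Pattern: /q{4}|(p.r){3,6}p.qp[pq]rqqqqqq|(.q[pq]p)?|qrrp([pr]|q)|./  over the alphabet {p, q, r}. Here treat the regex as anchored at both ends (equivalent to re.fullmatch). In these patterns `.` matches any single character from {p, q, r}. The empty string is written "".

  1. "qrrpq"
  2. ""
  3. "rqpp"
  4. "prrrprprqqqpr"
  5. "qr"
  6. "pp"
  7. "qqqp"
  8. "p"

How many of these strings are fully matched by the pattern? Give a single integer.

5

1 → match
2 → match
3 → match
4 → no match
5 → no match
6 → no match
7 → match
8 → match
Total matched: 5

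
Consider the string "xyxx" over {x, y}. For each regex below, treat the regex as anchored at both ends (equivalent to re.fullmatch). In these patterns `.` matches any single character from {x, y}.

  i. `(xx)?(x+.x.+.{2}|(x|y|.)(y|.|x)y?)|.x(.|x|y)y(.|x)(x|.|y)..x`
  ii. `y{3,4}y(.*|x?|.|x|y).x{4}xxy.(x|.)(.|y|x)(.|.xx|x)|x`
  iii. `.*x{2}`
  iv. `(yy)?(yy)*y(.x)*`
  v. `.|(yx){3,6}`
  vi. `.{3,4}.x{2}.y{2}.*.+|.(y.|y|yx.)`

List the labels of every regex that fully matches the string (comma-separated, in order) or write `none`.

iii, vi

i → no match
ii → no match
iii → match
iv → no match
v → no match
vi → match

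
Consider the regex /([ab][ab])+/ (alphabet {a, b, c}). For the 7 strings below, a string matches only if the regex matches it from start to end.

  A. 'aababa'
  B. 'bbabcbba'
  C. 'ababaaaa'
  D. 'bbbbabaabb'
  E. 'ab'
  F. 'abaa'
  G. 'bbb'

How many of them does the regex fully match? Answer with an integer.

A → match
B → no match
C → match
D → match
E → match
F → match
G → no match
Total matched: 5

5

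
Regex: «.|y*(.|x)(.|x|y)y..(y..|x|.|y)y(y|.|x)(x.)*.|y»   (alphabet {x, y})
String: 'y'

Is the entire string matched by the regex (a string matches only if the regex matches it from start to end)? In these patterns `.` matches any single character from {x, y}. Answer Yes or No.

Yes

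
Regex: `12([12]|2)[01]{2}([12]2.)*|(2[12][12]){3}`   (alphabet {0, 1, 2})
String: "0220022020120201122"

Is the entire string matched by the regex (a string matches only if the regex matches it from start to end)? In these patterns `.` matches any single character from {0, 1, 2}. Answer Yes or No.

No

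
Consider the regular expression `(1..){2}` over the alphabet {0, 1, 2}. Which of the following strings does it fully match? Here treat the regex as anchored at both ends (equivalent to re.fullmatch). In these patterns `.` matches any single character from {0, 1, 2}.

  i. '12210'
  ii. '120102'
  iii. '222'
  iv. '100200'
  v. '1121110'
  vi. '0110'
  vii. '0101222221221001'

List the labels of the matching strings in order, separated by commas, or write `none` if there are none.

i → no match
ii → match
iii → no match — must start with '1'
iv → no match
v → no match
vi → no match — must start with '1'
vii → no match — must start with '1'

ii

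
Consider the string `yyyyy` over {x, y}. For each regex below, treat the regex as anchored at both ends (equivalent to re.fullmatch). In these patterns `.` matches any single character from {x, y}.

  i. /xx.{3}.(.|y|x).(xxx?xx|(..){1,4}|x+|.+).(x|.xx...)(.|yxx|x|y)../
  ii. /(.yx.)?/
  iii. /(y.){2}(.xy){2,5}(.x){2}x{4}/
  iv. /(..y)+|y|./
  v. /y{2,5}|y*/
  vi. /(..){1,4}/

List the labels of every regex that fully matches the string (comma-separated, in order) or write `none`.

i → no match — must start with `xx`
ii → no match
iii → no match — must end with `x`
iv → no match
v → match
vi → no match

v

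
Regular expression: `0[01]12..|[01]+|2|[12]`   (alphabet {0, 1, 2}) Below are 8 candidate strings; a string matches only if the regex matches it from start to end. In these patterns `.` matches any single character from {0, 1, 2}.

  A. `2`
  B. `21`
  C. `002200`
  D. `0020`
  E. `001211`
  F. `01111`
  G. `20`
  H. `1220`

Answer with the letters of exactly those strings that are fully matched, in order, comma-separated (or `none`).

A → match
B → no match
C → no match
D → no match
E → match
F → match
G → no match
H → no match

A, E, F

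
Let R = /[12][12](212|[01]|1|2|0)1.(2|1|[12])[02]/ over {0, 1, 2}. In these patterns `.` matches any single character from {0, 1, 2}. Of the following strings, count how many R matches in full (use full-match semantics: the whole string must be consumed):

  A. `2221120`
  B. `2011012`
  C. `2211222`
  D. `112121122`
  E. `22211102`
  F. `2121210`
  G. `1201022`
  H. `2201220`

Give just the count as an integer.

A → match
B → no match
C → match
D → match
E → no match
F → match
G → match
H → match
Total matched: 6

6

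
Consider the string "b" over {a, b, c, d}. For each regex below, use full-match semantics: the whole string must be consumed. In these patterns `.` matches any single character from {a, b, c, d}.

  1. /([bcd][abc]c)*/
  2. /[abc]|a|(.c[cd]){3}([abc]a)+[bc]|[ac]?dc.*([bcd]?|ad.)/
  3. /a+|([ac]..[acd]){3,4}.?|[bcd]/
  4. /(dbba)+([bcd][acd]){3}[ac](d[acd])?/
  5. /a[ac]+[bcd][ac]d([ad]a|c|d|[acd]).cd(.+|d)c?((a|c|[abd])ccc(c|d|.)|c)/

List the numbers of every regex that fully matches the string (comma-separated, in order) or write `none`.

1 → no match
2 → match
3 → match
4 → no match — must start with "dbba"
5 → no match — must start with "a"

2, 3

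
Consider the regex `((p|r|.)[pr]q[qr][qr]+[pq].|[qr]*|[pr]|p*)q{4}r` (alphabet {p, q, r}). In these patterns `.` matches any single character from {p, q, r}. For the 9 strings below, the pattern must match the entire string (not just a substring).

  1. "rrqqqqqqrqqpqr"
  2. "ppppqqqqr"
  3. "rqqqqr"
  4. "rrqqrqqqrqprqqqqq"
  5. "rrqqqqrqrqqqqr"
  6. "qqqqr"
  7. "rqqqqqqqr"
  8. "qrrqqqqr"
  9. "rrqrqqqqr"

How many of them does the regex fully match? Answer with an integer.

7

1 → no match
2 → match
3 → match
4 → no match — must end with "qr"
5 → match
6 → match
7 → match
8 → match
9 → match
Total matched: 7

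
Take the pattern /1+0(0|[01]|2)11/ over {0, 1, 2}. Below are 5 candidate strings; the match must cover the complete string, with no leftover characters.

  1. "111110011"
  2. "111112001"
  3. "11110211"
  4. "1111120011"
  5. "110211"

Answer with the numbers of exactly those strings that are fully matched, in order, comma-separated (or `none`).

1 → match
2 → no match — must end with "11"
3 → match
4 → no match
5 → match

1, 3, 5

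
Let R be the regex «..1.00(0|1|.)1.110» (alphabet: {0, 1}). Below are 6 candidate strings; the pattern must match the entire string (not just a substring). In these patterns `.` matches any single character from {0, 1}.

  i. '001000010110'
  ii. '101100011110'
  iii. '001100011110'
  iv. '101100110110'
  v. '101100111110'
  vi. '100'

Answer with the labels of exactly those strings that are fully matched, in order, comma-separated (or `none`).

i, ii, iii, iv, v

i. '001000010110' → match
ii. '101100011110' → match
iii. '001100011110' → match
iv. '101100110110' → match
v. '101100111110' → match
vi. '100' → no match — must end with '110'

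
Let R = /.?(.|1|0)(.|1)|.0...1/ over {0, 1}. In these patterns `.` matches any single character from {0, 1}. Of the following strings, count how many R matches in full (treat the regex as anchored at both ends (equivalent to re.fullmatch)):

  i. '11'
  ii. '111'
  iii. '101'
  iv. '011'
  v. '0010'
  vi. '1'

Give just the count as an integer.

i → match
ii → match
iii → match
iv → match
v → no match
vi → no match
Total matched: 4

4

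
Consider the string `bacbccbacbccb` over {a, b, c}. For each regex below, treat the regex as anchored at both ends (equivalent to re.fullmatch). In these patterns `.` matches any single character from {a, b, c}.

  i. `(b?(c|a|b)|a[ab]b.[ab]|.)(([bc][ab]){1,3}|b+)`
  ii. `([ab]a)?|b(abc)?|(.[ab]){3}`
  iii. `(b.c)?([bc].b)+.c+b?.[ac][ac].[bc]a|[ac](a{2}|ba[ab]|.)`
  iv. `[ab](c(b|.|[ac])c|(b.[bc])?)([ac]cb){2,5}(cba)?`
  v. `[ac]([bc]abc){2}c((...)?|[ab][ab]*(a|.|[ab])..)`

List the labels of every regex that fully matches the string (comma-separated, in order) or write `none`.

iv

i → no match
ii → no match
iii → no match
iv → match
v → no match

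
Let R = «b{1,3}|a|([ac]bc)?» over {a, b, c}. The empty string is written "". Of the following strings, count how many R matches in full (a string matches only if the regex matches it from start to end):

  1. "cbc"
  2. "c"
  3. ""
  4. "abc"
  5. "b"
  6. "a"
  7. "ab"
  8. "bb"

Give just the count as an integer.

6

1. "cbc" → match
2. "c" → no match
3. "" → match
4. "abc" → match
5. "b" → match
6. "a" → match
7. "ab" → no match
8. "bb" → match
Total matched: 6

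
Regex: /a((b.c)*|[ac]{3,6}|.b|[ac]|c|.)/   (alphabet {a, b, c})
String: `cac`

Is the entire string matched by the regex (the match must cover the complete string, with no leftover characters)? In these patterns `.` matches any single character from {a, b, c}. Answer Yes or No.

Every match must start with `a`, but `cac` does not.

No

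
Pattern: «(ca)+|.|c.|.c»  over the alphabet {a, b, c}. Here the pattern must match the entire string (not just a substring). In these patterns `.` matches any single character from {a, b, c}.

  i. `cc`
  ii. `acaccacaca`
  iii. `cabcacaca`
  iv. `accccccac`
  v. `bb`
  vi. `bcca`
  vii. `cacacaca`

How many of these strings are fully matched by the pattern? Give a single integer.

2

i → match
ii → no match
iii → no match
iv → no match
v → no match
vi → no match
vii → match
Total matched: 2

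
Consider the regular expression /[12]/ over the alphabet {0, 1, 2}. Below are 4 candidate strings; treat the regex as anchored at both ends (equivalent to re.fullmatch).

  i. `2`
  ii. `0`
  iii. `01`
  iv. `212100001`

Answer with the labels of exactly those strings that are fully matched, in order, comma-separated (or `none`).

i. `2` → match
ii. `0` → no match
iii. `01` → no match
iv. `212100001` → no match

i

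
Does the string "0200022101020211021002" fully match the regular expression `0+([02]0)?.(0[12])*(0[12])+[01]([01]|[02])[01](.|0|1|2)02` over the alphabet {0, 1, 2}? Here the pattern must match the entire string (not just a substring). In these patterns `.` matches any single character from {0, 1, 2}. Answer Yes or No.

No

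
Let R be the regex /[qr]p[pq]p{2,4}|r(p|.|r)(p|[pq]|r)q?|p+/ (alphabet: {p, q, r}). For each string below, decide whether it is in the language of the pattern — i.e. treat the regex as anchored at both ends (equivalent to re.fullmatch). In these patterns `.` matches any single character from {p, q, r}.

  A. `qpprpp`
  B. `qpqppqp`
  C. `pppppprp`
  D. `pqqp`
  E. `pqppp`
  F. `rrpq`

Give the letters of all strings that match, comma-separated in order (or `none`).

F

A → no match
B → no match
C → no match
D → no match
E → no match
F → match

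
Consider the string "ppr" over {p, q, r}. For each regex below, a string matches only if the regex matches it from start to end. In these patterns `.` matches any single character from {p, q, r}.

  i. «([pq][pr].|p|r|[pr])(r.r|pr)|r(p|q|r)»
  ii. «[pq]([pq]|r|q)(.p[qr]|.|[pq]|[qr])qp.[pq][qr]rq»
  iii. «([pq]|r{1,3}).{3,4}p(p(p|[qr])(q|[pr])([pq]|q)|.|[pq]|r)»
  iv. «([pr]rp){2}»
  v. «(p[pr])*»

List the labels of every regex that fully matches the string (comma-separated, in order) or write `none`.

i

i → match
ii → no match — must end with "rq"
iii → no match
iv → no match — must end with "rp"
v → no match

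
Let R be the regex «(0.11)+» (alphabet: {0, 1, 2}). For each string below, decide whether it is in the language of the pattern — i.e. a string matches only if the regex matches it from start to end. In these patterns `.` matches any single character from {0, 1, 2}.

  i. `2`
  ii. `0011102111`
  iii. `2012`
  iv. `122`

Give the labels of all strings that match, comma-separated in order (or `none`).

none

i → no match — must start with `0`
ii → no match
iii → no match — must start with `0`
iv → no match — must start with `0`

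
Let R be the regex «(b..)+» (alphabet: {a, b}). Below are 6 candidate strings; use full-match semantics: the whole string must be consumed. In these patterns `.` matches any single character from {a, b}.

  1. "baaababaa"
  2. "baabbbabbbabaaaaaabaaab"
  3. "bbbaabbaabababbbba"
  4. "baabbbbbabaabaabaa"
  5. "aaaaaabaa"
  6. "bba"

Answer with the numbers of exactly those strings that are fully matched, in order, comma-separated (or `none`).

4, 6

1 → no match
2 → no match
3 → no match
4 → match
5 → no match — must start with "b"
6 → match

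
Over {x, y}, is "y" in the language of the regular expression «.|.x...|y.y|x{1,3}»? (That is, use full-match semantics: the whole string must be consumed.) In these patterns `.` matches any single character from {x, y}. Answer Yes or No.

Yes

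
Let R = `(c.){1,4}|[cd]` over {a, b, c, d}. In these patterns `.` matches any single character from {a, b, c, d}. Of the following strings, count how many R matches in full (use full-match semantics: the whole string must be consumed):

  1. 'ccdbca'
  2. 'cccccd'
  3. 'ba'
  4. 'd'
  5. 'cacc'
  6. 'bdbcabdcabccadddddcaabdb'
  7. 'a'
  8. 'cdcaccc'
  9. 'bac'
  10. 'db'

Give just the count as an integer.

1 → no match
2 → match
3 → no match
4 → match
5 → match
6 → no match
7 → no match
8 → no match
9 → no match
10 → no match
Total matched: 3

3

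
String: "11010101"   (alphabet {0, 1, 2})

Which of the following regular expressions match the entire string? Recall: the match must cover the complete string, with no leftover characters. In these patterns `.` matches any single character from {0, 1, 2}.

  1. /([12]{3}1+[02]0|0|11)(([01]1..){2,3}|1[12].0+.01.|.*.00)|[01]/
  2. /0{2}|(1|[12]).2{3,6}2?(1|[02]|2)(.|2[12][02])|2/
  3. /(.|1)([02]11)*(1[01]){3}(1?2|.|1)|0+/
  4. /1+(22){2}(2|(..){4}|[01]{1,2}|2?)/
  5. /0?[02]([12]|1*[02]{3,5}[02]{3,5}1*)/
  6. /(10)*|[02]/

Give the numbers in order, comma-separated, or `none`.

3

1 → no match
2 → no match
3 → match
4 → no match
5 → no match
6 → no match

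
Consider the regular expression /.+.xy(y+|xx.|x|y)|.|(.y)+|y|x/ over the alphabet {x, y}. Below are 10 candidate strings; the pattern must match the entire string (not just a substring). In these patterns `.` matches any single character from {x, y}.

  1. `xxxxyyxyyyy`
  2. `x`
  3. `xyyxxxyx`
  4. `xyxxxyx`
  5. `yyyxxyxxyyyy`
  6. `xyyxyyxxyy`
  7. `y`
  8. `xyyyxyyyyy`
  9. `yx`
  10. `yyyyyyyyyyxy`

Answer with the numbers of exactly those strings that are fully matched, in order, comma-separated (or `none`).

1. `xxxxyyxyyyy` → match
2. `x` → match
3. `xyyxxxyx` → match
4. `xyxxxyx` → match
5. `yyyxxyxxyyyy` → match
6. `xyyxyyxxyy` → match
7. `y` → match
8. `xyyyxyyyyy` → match
9. `yx` → no match
10. `yyyyyyyyyyxy` → match

1, 2, 3, 4, 5, 6, 7, 8, 10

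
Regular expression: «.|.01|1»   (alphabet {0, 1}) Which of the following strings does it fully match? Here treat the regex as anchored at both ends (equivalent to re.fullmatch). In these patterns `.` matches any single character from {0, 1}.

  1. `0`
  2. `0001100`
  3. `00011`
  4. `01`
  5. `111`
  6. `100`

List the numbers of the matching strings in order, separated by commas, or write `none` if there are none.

1 → match
2 → no match
3 → no match
4 → no match
5 → no match
6 → no match

1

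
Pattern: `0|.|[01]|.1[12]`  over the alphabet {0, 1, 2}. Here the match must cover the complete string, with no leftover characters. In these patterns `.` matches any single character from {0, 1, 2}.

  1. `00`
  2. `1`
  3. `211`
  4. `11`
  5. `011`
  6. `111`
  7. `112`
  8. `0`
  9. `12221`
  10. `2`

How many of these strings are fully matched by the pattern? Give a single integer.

7

1 → no match
2 → match
3 → match
4 → no match
5 → match
6 → match
7 → match
8 → match
9 → no match
10 → match
Total matched: 7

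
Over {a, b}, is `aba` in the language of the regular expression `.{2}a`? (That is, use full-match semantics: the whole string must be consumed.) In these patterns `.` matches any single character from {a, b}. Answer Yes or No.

Yes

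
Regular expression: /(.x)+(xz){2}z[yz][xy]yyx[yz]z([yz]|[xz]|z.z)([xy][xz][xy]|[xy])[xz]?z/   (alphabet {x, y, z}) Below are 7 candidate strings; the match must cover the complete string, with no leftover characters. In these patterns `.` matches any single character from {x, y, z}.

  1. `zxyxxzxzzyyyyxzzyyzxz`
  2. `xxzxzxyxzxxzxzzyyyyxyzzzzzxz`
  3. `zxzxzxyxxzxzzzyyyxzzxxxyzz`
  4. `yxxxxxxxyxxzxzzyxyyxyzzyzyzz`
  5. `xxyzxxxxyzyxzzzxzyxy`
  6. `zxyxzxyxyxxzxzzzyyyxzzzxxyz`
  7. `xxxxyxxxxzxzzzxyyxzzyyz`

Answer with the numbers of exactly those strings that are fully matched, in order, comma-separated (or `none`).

1, 3, 4, 6, 7

1 → match
2 → no match
3 → match
4 → match
5 → no match — must end with `z`
6 → match
7 → match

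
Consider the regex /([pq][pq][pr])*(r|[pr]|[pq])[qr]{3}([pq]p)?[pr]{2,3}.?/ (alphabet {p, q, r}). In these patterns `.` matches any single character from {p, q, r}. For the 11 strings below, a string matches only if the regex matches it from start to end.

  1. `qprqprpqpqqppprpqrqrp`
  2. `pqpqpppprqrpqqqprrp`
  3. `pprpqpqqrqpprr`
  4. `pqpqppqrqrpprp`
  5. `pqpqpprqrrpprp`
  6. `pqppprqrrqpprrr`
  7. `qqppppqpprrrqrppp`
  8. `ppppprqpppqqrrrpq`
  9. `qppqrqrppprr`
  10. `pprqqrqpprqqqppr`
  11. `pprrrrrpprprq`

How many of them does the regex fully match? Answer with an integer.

1 → match
2 → no match
3 → match
4 → match
5 → match
6 → match
7 → match
8 → match
9. `qppqrqrppprr` → match
10 → match
11 → match
Total matched: 10

10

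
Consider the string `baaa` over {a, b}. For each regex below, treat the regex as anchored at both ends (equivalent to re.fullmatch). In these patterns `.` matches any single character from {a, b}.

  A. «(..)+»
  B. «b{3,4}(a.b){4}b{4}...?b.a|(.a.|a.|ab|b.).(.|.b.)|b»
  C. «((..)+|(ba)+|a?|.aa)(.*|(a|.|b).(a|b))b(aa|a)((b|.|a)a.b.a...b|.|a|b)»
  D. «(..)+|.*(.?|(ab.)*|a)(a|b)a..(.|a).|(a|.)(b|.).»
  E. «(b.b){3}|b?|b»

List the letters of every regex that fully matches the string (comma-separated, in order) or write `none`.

A → match
B → match
C → match
D → match
E → no match

A, B, C, D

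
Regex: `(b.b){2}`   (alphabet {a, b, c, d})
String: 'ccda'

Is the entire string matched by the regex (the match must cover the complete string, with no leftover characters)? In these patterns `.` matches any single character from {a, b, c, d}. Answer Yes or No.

No

Every match must start with 'b', but 'ccda' does not.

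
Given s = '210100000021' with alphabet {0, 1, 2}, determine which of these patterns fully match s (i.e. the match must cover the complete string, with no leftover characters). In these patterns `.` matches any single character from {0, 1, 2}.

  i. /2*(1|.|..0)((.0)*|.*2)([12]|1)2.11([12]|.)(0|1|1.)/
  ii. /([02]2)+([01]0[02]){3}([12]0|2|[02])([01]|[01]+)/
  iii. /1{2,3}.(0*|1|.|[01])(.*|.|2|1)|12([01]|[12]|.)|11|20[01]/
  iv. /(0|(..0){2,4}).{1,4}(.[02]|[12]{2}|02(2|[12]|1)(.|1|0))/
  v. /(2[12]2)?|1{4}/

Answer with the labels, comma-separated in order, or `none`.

i → no match
ii → no match
iii → no match
iv → match
v → no match

iv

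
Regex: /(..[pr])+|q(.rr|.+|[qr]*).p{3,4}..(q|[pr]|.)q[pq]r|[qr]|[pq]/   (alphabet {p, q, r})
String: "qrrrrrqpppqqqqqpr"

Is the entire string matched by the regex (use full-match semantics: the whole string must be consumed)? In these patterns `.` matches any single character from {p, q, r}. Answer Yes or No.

No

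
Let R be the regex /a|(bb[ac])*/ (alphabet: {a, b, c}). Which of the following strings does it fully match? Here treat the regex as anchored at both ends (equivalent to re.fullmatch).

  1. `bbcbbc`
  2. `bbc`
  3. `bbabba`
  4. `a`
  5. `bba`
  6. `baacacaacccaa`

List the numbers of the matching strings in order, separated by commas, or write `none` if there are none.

1, 2, 3, 4, 5

1 → match
2 → match
3 → match
4 → match
5 → match
6 → no match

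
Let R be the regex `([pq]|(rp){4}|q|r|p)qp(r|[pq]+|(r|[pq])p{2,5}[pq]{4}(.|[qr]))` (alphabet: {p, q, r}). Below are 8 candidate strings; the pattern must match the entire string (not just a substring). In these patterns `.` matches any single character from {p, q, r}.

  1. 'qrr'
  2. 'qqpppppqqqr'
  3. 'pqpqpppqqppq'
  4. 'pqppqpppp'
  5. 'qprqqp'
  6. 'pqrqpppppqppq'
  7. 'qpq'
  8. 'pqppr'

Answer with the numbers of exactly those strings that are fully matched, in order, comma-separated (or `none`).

1 → no match
2 → match
3 → match
4 → match
5 → no match
6 → no match
7 → no match
8 → no match

2, 3, 4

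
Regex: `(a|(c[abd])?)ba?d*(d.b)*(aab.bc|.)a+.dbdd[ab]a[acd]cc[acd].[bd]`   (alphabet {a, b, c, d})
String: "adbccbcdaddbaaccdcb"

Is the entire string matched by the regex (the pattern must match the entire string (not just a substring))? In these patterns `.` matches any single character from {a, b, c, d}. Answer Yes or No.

No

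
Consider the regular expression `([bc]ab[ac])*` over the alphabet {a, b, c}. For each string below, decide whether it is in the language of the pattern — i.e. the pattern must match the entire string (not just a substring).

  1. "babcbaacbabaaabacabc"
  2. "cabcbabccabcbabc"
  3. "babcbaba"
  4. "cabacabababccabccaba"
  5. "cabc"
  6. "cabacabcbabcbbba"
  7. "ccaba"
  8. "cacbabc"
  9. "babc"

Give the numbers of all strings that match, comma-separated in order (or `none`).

1 → no match
2 → match
3. "babcbaba" → match
4 → match
5. "cabc" → match
6 → no match
7. "ccaba" → no match
8. "cacbabc" → no match
9. "babc" → match

2, 3, 4, 5, 9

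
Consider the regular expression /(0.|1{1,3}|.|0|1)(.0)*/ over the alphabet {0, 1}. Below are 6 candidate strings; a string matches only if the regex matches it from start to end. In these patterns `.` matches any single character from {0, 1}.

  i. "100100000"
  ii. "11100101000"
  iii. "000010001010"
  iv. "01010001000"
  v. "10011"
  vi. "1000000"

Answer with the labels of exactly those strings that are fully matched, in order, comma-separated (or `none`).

i → match
ii → match
iii → match
iv → match
v → no match
vi → match

i, ii, iii, iv, vi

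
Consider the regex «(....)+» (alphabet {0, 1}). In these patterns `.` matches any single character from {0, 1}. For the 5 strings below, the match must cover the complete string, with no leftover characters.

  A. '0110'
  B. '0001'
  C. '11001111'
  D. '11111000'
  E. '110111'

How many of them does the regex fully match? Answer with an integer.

4

A → match
B → match
C → match
D → match
E → no match
Total matched: 4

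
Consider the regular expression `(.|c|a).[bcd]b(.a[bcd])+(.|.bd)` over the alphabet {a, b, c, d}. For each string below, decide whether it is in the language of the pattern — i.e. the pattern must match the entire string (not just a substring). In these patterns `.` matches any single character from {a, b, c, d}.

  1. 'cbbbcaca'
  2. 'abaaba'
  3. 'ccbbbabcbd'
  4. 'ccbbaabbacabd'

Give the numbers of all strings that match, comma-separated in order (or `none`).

1, 3, 4

1. 'cbbbcaca' → match
2. 'abaaba' → no match
3. 'ccbbbabcbd' → match
4 → match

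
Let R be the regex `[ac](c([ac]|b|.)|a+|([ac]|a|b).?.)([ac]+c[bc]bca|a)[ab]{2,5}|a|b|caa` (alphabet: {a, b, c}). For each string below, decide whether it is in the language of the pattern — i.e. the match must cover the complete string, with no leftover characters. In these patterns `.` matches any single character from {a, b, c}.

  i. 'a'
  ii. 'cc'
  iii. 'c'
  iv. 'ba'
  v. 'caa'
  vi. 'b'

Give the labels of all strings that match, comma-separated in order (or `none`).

i → match
ii → no match
iii → no match
iv → no match
v → match
vi → match

i, v, vi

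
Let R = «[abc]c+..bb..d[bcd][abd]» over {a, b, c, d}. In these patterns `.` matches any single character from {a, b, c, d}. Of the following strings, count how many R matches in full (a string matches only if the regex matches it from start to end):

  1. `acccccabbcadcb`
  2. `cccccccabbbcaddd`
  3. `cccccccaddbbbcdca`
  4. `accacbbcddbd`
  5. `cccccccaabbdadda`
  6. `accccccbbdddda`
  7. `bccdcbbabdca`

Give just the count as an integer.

6

1 → match
2 → match
3 → no match
4 → match
5 → match
6 → match
7 → match
Total matched: 6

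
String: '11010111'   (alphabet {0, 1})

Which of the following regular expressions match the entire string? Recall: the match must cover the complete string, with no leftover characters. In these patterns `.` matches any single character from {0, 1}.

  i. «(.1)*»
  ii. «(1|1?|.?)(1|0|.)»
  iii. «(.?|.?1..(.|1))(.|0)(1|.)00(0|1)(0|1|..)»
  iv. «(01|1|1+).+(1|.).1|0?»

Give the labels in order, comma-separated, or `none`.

i → match
ii → no match
iii → no match
iv → match

i, iv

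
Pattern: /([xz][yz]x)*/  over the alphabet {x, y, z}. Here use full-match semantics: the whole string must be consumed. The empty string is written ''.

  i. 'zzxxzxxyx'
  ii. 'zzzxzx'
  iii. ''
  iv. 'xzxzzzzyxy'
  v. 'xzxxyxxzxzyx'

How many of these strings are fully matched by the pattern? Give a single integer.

i → match
ii → no match
iii → match
iv → no match
v → match
Total matched: 3

3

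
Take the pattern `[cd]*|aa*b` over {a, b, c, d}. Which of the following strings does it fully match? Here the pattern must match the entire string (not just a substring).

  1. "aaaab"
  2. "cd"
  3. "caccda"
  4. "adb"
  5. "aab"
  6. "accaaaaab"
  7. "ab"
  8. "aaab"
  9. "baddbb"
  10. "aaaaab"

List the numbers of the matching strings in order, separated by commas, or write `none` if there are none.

1, 2, 5, 7, 8, 10

1 → match
2 → match
3 → no match
4 → no match
5 → match
6 → no match
7 → match
8 → match
9 → no match
10 → match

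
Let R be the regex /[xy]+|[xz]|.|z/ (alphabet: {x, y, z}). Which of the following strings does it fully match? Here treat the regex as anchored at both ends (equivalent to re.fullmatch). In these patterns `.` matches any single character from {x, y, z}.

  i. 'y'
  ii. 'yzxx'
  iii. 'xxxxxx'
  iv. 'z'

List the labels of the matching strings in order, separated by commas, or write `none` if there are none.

i → match
ii → no match
iii → match
iv → match

i, iii, iv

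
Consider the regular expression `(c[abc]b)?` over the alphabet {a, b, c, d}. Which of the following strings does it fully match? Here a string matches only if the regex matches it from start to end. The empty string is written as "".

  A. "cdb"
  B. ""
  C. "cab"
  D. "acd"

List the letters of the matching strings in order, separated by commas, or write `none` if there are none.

B, C

A → no match
B → match
C → match
D → no match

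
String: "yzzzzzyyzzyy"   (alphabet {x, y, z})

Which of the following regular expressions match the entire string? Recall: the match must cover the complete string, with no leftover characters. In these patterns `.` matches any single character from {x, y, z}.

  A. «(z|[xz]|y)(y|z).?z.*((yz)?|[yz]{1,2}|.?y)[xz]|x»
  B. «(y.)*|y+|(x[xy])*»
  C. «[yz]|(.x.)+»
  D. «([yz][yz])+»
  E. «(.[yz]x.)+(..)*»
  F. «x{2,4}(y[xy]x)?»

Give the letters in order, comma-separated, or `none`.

D

A → no match
B → no match
C → no match
D → match
E → no match
F → no match — must start with "x"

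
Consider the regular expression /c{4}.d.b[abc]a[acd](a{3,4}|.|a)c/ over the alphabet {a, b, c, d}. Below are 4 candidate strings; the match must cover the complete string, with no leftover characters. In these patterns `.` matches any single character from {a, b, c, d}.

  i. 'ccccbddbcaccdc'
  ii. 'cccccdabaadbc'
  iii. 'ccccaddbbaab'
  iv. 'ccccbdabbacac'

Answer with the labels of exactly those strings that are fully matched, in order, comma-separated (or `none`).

i → no match
ii → match
iii → no match — must end with 'c'
iv → match

ii, iv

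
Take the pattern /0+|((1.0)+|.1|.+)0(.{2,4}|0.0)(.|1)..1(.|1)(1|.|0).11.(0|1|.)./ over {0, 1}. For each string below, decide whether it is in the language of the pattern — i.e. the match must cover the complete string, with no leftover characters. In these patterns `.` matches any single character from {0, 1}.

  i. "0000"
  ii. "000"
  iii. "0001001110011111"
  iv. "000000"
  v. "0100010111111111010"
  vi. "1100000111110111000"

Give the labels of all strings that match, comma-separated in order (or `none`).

i → match
ii → match
iii → match
iv → match
v → match
vi → match

i, ii, iii, iv, v, vi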